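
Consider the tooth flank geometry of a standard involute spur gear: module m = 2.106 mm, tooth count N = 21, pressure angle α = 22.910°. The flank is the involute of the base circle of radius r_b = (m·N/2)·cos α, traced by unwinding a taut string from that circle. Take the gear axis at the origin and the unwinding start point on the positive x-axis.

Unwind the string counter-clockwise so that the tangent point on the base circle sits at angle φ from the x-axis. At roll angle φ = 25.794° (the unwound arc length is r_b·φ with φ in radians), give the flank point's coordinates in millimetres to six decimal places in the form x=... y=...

x=22.329332 y=0.607019

pitch radius r_p = m·N/2 = 2.106·21/2 = 22.113000
base radius r_b = r_p·cos α = 22.113000·cos 22.910° = 20.368671
roll angle φ = 25.794° = 0.45019023 rad
x = r_b·(cos φ + φ·sin φ) = 20.368671·(0.90036434 + 0.45019023·0.43513682) = 22.329332
y = r_b·(sin φ − φ·cos φ) = 20.368671·(0.43513682 − 0.45019023·0.90036434) = 0.607019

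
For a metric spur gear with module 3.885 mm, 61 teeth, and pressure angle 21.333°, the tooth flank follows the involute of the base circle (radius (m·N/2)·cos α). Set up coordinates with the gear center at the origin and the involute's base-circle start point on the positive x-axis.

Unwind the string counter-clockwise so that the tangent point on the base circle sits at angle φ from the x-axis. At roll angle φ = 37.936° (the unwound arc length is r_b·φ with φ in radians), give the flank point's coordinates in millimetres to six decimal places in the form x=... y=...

x=131.979178 y=10.218120

pitch radius r_p = m·N/2 = 3.885·61/2 = 118.492500
base radius r_b = r_p·cos α = 118.492500·cos 21.333° = 110.373614
roll angle φ = 37.936° = 0.66210811 rad
x = r_b·(cos φ + φ·sin φ) = 110.373614·(0.78869796 + 0.66210811·0.61478087) = 131.979178
y = r_b·(sin φ − φ·cos φ) = 110.373614·(0.61478087 − 0.66210811·0.78869796) = 10.218120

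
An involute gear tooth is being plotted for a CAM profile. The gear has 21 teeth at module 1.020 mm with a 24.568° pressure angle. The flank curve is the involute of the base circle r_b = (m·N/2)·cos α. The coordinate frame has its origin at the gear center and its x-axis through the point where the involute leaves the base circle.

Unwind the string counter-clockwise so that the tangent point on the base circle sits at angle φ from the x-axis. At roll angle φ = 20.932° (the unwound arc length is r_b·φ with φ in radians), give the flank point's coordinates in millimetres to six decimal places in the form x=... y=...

pitch radius r_p = m·N/2 = 1.020·21/2 = 10.710000
base radius r_b = r_p·cos α = 10.710000·cos 24.568° = 9.740407
roll angle φ = 20.932° = 0.36533232 rad
x = r_b·(cos φ + φ·sin φ) = 9.740407·(0.93400509 + 0.36533232·0.35725970) = 10.368893
y = r_b·(sin φ − φ·cos φ) = 9.740407·(0.35725970 − 0.36533232·0.93400509) = 0.156211

x=10.368893 y=0.156211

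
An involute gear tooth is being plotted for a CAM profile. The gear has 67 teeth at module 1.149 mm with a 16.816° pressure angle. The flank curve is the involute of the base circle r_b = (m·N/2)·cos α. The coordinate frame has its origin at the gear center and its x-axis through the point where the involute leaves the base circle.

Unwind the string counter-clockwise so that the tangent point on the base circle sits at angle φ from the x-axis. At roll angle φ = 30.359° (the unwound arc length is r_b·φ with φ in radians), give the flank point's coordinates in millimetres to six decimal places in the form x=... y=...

pitch radius r_p = m·N/2 = 1.149·67/2 = 38.491500
base radius r_b = r_p·cos α = 38.491500·cos 16.816° = 36.845555
roll angle φ = 30.359° = 0.52986451 rad
x = r_b·(cos φ + φ·sin φ) = 36.845555·(0.86287556 + 0.52986451·0.50541643) = 41.660451
y = r_b·(sin φ − φ·cos φ) = 36.845555·(0.50541643 − 0.52986451·0.86287556) = 1.776298

x=41.660451 y=1.776298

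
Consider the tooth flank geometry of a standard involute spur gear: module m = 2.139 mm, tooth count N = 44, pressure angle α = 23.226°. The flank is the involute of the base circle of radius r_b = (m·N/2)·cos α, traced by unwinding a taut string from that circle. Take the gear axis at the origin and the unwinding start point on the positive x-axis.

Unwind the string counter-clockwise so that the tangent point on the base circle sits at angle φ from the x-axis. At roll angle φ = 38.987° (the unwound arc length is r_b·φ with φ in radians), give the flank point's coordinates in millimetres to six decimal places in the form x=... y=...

x=52.126224 y=4.334664

pitch radius r_p = m·N/2 = 2.139·44/2 = 47.058000
base radius r_b = r_p·cos α = 47.058000·cos 23.226° = 43.244254
roll angle φ = 38.987° = 0.68045152 rad
x = r_b·(cos φ + φ·sin φ) = 43.244254·(0.77728873 + 0.68045152·0.62914405) = 52.126224
y = r_b·(sin φ − φ·cos φ) = 43.244254·(0.62914405 − 0.68045152·0.77728873) = 4.334664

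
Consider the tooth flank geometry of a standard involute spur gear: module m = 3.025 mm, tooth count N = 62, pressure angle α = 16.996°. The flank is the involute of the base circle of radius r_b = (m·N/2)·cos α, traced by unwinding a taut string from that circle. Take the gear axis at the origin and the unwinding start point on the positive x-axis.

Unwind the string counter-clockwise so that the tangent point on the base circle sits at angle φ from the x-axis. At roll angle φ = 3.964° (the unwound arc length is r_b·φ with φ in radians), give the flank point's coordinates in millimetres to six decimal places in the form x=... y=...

pitch radius r_p = m·N/2 = 3.025·62/2 = 93.775000
base radius r_b = r_p·cos α = 93.775000·cos 16.996° = 89.679392
roll angle φ = 3.964° = 0.06918485 rad
x = r_b·(cos φ + φ·sin φ) = 89.679392·(0.99760768 + 0.06918485·0.06912967) = 89.893763
y = r_b·(sin φ − φ·cos φ) = 89.679392·(0.06912967 − 0.06918485·0.99760768) = 0.009895

x=89.893763 y=0.009895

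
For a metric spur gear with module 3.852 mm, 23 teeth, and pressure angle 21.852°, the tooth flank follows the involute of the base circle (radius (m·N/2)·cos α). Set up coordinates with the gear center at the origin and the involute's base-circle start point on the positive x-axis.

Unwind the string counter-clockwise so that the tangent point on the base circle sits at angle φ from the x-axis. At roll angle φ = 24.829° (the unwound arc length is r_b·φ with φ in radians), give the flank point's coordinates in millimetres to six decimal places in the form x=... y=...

x=44.796269 y=1.094492

pitch radius r_p = m·N/2 = 3.852·23/2 = 44.298000
base radius r_b = r_p·cos α = 44.298000·cos 21.852° = 41.115118
roll angle φ = 24.829° = 0.43334780 rad
x = r_b·(cos φ + φ·sin φ) = 41.115118·(0.90756506 + 0.43334780·0.41991150) = 44.796269
y = r_b·(sin φ − φ·cos φ) = 41.115118·(0.41991150 − 0.43334780·0.90756506) = 1.094492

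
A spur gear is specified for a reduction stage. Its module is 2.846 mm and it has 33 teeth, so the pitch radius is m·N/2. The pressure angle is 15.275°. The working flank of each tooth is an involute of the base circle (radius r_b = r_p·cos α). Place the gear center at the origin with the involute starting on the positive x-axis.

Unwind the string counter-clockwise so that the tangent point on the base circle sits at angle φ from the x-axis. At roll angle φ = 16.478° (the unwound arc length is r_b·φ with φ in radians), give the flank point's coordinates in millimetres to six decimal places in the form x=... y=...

pitch radius r_p = m·N/2 = 2.846·33/2 = 46.959000
base radius r_b = r_p·cos α = 46.959000·cos 15.275° = 45.300054
roll angle φ = 16.478° = 0.28759535 rad
x = r_b·(cos φ + φ·sin φ) = 45.300054·(0.95892872 + 0.28759535·0.28364716) = 47.134902
y = r_b·(sin φ − φ·cos φ) = 45.300054·(0.28364716 − 0.28759535·0.95892872) = 0.356227

x=47.134902 y=0.356227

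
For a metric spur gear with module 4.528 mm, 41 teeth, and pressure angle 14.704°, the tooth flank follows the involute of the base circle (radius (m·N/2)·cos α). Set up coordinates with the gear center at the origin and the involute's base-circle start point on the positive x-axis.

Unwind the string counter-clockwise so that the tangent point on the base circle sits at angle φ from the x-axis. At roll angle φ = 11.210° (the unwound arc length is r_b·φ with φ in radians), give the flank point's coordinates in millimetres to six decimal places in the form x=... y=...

pitch radius r_p = m·N/2 = 4.528·41/2 = 92.824000
base radius r_b = r_p·cos α = 92.824000·cos 14.704° = 89.784017
roll angle φ = 11.210° = 0.19565141 rad
x = r_b·(cos φ + φ·sin φ) = 89.784017·(0.98092124 + 0.19565141·0.19440556) = 91.486049
y = r_b·(sin φ − φ·cos φ) = 89.784017·(0.19440556 − 0.19565141·0.98092124) = 0.223287

x=91.486049 y=0.223287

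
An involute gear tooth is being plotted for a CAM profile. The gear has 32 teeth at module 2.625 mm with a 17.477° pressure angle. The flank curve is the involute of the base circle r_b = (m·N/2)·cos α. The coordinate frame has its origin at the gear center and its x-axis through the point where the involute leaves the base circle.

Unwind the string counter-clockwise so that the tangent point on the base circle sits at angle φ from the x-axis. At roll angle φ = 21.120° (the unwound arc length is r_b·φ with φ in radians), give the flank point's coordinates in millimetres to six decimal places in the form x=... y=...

x=42.691097 y=0.659787

pitch radius r_p = m·N/2 = 2.625·32/2 = 42.000000
base radius r_b = r_p·cos α = 42.000000·cos 17.477° = 40.061179
roll angle φ = 21.120° = 0.36861354 rad
x = r_b·(cos φ + φ·sin φ) = 40.061179·(0.93282782 + 0.36861354·0.36032245) = 42.691097
y = r_b·(sin φ − φ·cos φ) = 40.061179·(0.36032245 − 0.36861354·0.93282782) = 0.659787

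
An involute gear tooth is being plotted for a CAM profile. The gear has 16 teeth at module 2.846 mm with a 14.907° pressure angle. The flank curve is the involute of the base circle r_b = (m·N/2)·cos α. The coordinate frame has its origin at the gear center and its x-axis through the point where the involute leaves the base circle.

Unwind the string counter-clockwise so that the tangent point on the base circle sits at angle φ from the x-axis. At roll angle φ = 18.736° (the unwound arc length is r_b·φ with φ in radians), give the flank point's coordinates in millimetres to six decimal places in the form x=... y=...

pitch radius r_p = m·N/2 = 2.846·16/2 = 22.768000
base radius r_b = r_p·cos α = 22.768000·cos 14.907° = 22.001735
roll angle φ = 18.736° = 0.32700489 rad
x = r_b·(cos φ + φ·sin φ) = 22.001735·(0.94700864 + 0.32700489·0.32120808) = 23.146821
y = r_b·(sin φ − φ·cos φ) = 22.001735·(0.32120808 − 0.32700489·0.94700864) = 0.253716

x=23.146821 y=0.253716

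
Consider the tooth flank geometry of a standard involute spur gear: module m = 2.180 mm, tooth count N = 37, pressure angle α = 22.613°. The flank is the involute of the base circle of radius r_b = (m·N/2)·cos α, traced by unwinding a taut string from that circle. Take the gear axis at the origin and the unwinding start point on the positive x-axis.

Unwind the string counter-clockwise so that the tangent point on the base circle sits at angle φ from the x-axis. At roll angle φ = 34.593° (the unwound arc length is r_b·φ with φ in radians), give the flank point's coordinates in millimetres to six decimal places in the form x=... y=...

x=43.409185 y=2.632987

pitch radius r_p = m·N/2 = 2.180·37/2 = 40.330000
base radius r_b = r_p·cos α = 40.330000·cos 22.613° = 37.229551
roll angle φ = 34.593° = 0.60376175 rad
x = r_b·(cos φ + φ·sin φ) = 37.229551·(0.82320574 + 0.60376175·0.56774318) = 43.409185
y = r_b·(sin φ − φ·cos φ) = 37.229551·(0.56774318 − 0.60376175·0.82320574) = 2.632987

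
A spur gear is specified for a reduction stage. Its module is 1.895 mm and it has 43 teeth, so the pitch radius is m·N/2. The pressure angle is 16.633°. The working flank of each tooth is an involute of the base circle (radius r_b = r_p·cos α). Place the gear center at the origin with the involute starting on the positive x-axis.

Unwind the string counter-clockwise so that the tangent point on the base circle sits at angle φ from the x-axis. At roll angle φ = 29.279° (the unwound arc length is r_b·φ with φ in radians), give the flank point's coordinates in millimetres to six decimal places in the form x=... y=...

x=43.806871 y=1.691534

pitch radius r_p = m·N/2 = 1.895·43/2 = 40.742500
base radius r_b = r_p·cos α = 40.742500·cos 16.633° = 39.037747
roll angle φ = 29.279° = 0.51101495 rad
x = r_b·(cos φ + φ·sin φ) = 39.037747·(0.87224858 + 0.51101495·0.48906279) = 43.806871
y = r_b·(sin φ − φ·cos φ) = 39.037747·(0.48906279 − 0.51101495·0.87224858) = 1.691534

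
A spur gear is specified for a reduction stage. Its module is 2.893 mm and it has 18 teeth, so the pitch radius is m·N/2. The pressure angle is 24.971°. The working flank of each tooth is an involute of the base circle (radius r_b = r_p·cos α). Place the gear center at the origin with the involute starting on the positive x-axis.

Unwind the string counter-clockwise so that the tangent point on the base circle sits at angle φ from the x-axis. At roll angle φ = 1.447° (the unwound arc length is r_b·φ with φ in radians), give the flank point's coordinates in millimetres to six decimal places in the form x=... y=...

pitch radius r_p = m·N/2 = 2.893·18/2 = 26.037000
base radius r_b = r_p·cos α = 26.037000·cos 24.971° = 23.603102
roll angle φ = 1.447° = 0.02525491 rad
x = r_b·(cos φ + φ·sin φ) = 23.603102·(0.99968111 + 0.02525491·0.02525223) = 23.610628
y = r_b·(sin φ − φ·cos φ) = 23.603102·(0.02525223 − 0.02525491·0.99968111) = 0.000127

x=23.610628 y=0.000127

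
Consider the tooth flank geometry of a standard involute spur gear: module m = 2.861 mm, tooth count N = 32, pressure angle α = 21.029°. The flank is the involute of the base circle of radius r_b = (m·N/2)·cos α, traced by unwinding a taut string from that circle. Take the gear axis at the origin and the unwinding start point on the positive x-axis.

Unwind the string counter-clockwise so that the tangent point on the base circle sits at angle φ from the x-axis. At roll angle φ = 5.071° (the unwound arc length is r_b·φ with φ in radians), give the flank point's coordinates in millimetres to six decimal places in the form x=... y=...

pitch radius r_p = m·N/2 = 2.861·32/2 = 45.776000
base radius r_b = r_p·cos α = 45.776000·cos 21.029° = 42.727269
roll angle φ = 5.071° = 0.08850565 rad
x = r_b·(cos φ + φ·sin φ) = 42.727269·(0.99608593 + 0.08850565·0.08839014) = 42.894288
y = r_b·(sin φ − φ·cos φ) = 42.727269·(0.08839014 − 0.08850565·0.99608593) = 0.009866

x=42.894288 y=0.009866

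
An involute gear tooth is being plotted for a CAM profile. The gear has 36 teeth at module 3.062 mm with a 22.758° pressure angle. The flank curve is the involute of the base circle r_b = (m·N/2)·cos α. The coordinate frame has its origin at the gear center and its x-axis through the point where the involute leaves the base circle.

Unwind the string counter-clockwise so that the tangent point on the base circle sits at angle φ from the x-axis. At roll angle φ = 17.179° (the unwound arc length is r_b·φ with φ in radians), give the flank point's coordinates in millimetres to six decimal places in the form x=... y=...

x=53.058502 y=0.452557

pitch radius r_p = m·N/2 = 3.062·36/2 = 55.116000
base radius r_b = r_p·cos α = 55.116000·cos 22.758° = 50.825052
roll angle φ = 17.179° = 0.29983011 rad
x = r_b·(cos φ + φ·sin φ) = 50.825052·(0.95538668 + 0.29983011·0.29535790) = 53.058502
y = r_b·(sin φ − φ·cos φ) = 50.825052·(0.29535790 − 0.29983011·0.95538668) = 0.452557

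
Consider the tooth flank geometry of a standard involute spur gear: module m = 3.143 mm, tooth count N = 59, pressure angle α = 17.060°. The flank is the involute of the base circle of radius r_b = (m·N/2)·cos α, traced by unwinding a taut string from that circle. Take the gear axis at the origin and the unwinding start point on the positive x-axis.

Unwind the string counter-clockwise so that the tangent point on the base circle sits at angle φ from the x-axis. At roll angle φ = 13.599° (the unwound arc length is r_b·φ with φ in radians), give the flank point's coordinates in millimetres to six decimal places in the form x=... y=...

x=91.100330 y=0.392832

pitch radius r_p = m·N/2 = 3.143·59/2 = 92.718500
base radius r_b = r_p·cos α = 92.718500·cos 17.060° = 88.638706
roll angle φ = 13.599° = 0.23734732 rad
x = r_b·(cos φ + φ·sin φ) = 88.638706·(0.97196510 + 0.23734732·0.23512515) = 91.100330
y = r_b·(sin φ − φ·cos φ) = 88.638706·(0.23512515 − 0.23734732·0.97196510) = 0.392832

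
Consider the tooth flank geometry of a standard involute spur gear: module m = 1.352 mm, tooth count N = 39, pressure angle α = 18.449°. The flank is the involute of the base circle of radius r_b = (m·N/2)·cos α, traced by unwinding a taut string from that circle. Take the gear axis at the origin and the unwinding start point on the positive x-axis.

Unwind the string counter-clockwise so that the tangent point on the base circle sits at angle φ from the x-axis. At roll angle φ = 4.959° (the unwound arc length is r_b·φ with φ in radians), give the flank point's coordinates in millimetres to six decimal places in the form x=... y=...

pitch radius r_p = m·N/2 = 1.352·39/2 = 26.364000
base radius r_b = r_p·cos α = 26.364000·cos 18.449° = 25.009041
roll angle φ = 4.959° = 0.08655088 rad
x = r_b·(cos φ + φ·sin φ) = 25.009041·(0.99625681 + 0.08655088·0.08644286) = 25.102538
y = r_b·(sin φ − φ·cos φ) = 25.009041·(0.08644286 − 0.08655088·0.99625681) = 0.005401

x=25.102538 y=0.005401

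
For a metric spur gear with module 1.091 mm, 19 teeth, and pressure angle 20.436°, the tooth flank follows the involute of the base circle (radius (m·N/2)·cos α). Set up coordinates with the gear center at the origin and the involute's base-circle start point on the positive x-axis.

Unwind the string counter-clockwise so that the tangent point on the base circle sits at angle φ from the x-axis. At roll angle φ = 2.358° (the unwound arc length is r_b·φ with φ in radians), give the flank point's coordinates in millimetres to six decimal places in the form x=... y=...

pitch radius r_p = m·N/2 = 1.091·19/2 = 10.364500
base radius r_b = r_p·cos α = 10.364500·cos 20.436° = 9.712187
roll angle φ = 2.358° = 0.04115486 rad
x = r_b·(cos φ + φ·sin φ) = 9.712187·(0.99915326 + 0.04115486·0.04114325) = 9.720409
y = r_b·(sin φ − φ·cos φ) = 9.712187·(0.04114325 − 0.04115486·0.99915326) = 0.000226

x=9.720409 y=0.000226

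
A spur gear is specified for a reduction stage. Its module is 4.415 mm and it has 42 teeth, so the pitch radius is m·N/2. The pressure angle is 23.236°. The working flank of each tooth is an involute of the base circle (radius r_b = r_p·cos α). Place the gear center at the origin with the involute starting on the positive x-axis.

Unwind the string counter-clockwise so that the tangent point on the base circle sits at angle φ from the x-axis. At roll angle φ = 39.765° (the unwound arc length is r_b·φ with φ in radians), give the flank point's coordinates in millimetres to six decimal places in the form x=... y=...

x=103.307398 y=9.044013

pitch radius r_p = m·N/2 = 4.415·42/2 = 92.715000
base radius r_b = r_p·cos α = 92.715000·cos 23.236° = 85.194667
roll angle φ = 39.765° = 0.69403018 rad
x = r_b·(cos φ + φ·sin φ) = 85.194667·(0.76867440 + 0.69403018·0.63964026) = 103.307398
y = r_b·(sin φ − φ·cos φ) = 85.194667·(0.63964026 − 0.69403018·0.76867440) = 9.044013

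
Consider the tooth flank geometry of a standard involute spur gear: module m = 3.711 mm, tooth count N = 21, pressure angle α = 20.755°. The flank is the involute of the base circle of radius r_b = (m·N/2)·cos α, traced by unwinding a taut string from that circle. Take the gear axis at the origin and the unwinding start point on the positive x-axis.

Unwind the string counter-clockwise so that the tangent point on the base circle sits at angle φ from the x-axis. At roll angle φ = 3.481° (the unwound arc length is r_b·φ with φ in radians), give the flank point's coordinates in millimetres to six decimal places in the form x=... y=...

x=36.503991 y=0.002723

pitch radius r_p = m·N/2 = 3.711·21/2 = 38.965500
base radius r_b = r_p·cos α = 38.965500·cos 20.755° = 36.436806
roll angle φ = 3.481° = 0.06075491 rad
x = r_b·(cos φ + φ·sin φ) = 36.436806·(0.99815499 + 0.06075491·0.06071754) = 36.503991
y = r_b·(sin φ − φ·cos φ) = 36.436806·(0.06071754 − 0.06075491·0.99815499) = 0.002723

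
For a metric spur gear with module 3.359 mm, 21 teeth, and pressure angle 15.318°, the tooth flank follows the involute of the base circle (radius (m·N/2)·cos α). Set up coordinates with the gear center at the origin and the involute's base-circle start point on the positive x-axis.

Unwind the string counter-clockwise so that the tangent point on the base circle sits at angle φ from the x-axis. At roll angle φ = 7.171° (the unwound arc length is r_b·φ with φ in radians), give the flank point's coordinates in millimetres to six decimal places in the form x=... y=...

pitch radius r_p = m·N/2 = 3.359·21/2 = 35.269500
base radius r_b = r_p·cos α = 35.269500·cos 15.318° = 34.016532
roll angle φ = 7.171° = 0.12515756 rad
x = r_b·(cos φ + φ·sin φ) = 34.016532·(0.99217801 + 0.12515756·0.12483106) = 34.281915
y = r_b·(sin φ − φ·cos φ) = 34.016532·(0.12483106 − 0.12515756·0.99217801) = 0.022195

x=34.281915 y=0.022195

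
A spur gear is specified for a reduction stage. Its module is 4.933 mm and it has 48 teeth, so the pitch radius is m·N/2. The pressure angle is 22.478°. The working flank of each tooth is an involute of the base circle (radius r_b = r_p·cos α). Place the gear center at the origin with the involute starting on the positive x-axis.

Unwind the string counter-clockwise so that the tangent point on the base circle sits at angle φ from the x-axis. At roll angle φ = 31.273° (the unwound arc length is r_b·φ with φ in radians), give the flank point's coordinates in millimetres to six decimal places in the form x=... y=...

pitch radius r_p = m·N/2 = 4.933·48/2 = 118.392000
base radius r_b = r_p·cos α = 118.392000·cos 22.478° = 109.397334
roll angle φ = 31.273° = 0.54581682 rad
x = r_b·(cos φ + φ·sin φ) = 109.397334·(0.85470355 + 0.54581682·0.51911640) = 124.499200
y = r_b·(sin φ − φ·cos φ) = 109.397334·(0.51911640 − 0.54581682·0.85470355) = 5.754828

x=124.499200 y=5.754828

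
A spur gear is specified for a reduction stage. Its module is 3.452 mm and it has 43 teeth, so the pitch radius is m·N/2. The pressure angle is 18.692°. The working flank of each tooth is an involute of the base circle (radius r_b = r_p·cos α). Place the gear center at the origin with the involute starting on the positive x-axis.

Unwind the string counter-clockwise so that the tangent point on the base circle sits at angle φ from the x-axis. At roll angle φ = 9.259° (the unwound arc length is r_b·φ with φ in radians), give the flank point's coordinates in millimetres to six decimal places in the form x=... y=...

pitch radius r_p = m·N/2 = 3.452·43/2 = 74.218000
base radius r_b = r_p·cos α = 74.218000·cos 18.692° = 70.303374
roll angle φ = 9.259° = 0.16160004 rad
x = r_b·(cos φ + φ·sin φ) = 70.303374·(0.98697111 + 0.16160004·0.16089760) = 71.215361
y = r_b·(sin φ − φ·cos φ) = 70.303374·(0.16089760 − 0.16160004·0.98697111) = 0.098638

x=71.215361 y=0.098638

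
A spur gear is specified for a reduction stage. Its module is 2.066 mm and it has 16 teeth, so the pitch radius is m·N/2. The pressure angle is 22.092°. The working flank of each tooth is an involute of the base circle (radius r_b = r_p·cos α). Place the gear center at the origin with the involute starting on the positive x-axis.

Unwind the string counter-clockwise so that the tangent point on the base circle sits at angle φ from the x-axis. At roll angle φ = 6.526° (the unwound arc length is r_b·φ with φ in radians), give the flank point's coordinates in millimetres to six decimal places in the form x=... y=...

pitch radius r_p = m·N/2 = 2.066·16/2 = 16.528000
base radius r_b = r_p·cos α = 16.528000·cos 22.092° = 15.314533
roll angle φ = 6.526° = 0.11390019 rad
x = r_b·(cos φ + φ·sin φ) = 15.314533·(0.99352038 + 0.11390019·0.11365407) = 15.413551
y = r_b·(sin φ − φ·cos φ) = 15.314533·(0.11365407 − 0.11390019·0.99352038) = 0.007533

x=15.413551 y=0.007533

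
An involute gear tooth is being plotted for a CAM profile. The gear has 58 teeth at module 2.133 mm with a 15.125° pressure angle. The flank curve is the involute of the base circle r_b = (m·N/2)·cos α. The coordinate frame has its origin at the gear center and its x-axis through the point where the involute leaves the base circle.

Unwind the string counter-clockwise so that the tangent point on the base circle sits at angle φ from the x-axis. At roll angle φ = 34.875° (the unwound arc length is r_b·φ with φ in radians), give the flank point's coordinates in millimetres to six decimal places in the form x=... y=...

x=69.772427 y=4.324686

pitch radius r_p = m·N/2 = 2.133·58/2 = 61.857000
base radius r_b = r_p·cos α = 61.857000·cos 15.125° = 59.714204
roll angle φ = 34.875° = 0.60868358 rad
x = r_b·(cos φ + φ·sin φ) = 59.714204·(0.82040144 + 0.60868358·0.57178796) = 69.772427
y = r_b·(sin φ − φ·cos φ) = 59.714204·(0.57178796 − 0.60868358·0.82040144) = 4.324686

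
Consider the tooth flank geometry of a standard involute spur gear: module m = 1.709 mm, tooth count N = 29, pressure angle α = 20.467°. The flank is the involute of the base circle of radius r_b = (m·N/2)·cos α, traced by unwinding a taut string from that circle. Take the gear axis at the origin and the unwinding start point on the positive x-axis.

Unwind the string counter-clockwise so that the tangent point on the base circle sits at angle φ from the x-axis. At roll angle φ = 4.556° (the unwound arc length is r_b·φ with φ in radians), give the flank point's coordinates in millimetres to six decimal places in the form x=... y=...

pitch radius r_p = m·N/2 = 1.709·29/2 = 24.780500
base radius r_b = r_p·cos α = 24.780500·cos 20.467° = 23.216200
roll angle φ = 4.556° = 0.07951720 rad
x = r_b·(cos φ + φ·sin φ) = 23.216200·(0.99684017 + 0.07951720·0.07943343) = 23.289482
y = r_b·(sin φ − φ·cos φ) = 23.216200·(0.07943343 − 0.07951720·0.99684017) = 0.003888

x=23.289482 y=0.003888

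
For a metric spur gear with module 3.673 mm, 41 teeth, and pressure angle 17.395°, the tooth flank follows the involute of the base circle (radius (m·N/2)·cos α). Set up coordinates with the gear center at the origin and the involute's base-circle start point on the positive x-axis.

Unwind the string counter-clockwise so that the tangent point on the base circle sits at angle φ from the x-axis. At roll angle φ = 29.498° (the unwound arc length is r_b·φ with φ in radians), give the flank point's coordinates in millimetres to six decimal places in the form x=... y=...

x=80.753718 y=3.182569

pitch radius r_p = m·N/2 = 3.673·41/2 = 75.296500
base radius r_b = r_p·cos α = 75.296500·cos 17.395° = 71.852922
roll angle φ = 29.498° = 0.51483722 rad
x = r_b·(cos φ + φ·sin φ) = 71.852922·(0.87037288 + 0.51483722·0.49239318) = 80.753718
y = r_b·(sin φ − φ·cos φ) = 71.852922·(0.49239318 − 0.51483722·0.87037288) = 3.182569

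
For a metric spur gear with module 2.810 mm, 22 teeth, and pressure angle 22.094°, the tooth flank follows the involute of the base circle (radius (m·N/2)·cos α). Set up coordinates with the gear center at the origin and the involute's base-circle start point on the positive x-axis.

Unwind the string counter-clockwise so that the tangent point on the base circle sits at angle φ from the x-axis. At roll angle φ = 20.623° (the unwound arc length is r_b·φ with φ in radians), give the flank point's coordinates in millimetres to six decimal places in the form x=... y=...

x=30.435818 y=0.439446

pitch radius r_p = m·N/2 = 2.810·22/2 = 30.910000
base radius r_b = r_p·cos α = 30.910000·cos 22.094° = 28.640218
roll angle φ = 20.623° = 0.35993925 rad
x = r_b·(cos φ + φ·sin φ) = 28.640218·(0.93591822 + 0.35993925·0.35221738) = 30.435818
y = r_b·(sin φ − φ·cos φ) = 28.640218·(0.35221738 − 0.35993925·0.93591822) = 0.439446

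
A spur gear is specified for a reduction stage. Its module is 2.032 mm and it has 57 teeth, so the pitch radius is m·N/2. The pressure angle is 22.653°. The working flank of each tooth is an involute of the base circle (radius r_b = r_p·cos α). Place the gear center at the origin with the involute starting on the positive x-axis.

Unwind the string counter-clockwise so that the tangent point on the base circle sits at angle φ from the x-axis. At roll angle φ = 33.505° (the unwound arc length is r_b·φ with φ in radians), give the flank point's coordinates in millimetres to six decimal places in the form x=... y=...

x=61.815745 y=3.442049

pitch radius r_p = m·N/2 = 2.032·57/2 = 57.912000
base radius r_b = r_p·cos α = 57.912000·cos 22.653° = 53.444341
roll angle φ = 33.505° = 0.58477257 rad
x = r_b·(cos φ + φ·sin φ) = 53.444341·(0.83383765 + 0.58477257·0.55200975) = 61.815745
y = r_b·(sin φ − φ·cos φ) = 53.444341·(0.55200975 − 0.58477257·0.83383765) = 3.442049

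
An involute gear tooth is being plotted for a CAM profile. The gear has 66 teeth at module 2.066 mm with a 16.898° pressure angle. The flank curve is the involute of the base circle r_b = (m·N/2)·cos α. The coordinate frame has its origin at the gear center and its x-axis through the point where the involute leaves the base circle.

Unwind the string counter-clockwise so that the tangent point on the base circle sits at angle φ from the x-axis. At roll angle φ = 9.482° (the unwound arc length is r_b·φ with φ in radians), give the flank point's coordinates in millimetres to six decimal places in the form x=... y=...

x=66.121528 y=0.098287

pitch radius r_p = m·N/2 = 2.066·66/2 = 68.178000
base radius r_b = r_p·cos α = 68.178000·cos 16.898° = 65.234328
roll angle φ = 9.482° = 0.16549212 rad
x = r_b·(cos φ + φ·sin φ) = 65.234328·(0.98633740 + 0.16549212·0.16473775) = 66.121528
y = r_b·(sin φ − φ·cos φ) = 65.234328·(0.16473775 − 0.16549212·0.98633740) = 0.098287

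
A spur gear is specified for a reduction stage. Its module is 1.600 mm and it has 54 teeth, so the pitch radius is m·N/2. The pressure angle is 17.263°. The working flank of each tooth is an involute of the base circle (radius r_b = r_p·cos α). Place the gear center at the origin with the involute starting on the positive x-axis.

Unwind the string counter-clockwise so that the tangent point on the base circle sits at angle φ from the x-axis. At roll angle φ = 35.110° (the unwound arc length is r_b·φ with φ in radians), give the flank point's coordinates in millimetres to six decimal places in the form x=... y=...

pitch radius r_p = m·N/2 = 1.600·54/2 = 43.200000
base radius r_b = r_p·cos α = 43.200000·cos 17.263° = 41.253954
roll angle φ = 35.110° = 0.61278510 rad
x = r_b·(cos φ + φ·sin φ) = 41.253954·(0.81804935 + 0.61278510·0.57514804) = 48.287402
y = r_b·(sin φ − φ·cos φ) = 41.253954·(0.57514804 − 0.61278510·0.81804935) = 3.047000

x=48.287402 y=3.047000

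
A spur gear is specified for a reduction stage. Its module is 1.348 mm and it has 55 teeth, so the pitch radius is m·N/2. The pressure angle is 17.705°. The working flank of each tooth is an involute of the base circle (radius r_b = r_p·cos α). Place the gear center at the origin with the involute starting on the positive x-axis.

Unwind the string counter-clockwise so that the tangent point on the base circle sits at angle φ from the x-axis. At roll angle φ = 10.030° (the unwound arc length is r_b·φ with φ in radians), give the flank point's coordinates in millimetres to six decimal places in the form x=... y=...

x=35.851137 y=0.062955

pitch radius r_p = m·N/2 = 1.348·55/2 = 37.070000
base radius r_b = r_p·cos α = 37.070000·cos 17.705° = 35.314177
roll angle φ = 10.030° = 0.17505652 rad
x = r_b·(cos φ + φ·sin φ) = 35.314177·(0.98471670 + 0.17505652·0.17416380) = 35.851137
y = r_b·(sin φ − φ·cos φ) = 35.314177·(0.17416380 − 0.17505652·0.98471670) = 0.062955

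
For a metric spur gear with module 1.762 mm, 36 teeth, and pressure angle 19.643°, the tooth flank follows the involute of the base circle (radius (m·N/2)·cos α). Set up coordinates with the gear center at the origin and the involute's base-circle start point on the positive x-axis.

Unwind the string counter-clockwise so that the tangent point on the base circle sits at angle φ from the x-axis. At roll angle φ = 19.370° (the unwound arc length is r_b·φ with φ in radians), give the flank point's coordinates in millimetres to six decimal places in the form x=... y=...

x=31.528798 y=0.380336

pitch radius r_p = m·N/2 = 1.762·36/2 = 31.716000
base radius r_b = r_p·cos α = 31.716000·cos 19.643° = 29.870301
roll angle φ = 19.370° = 0.33807028 rad
x = r_b·(cos φ + φ·sin φ) = 29.870301·(0.94339645 + 0.33807028·0.33166722) = 31.528798
y = r_b·(sin φ − φ·cos φ) = 29.870301·(0.33166722 − 0.33807028·0.94339645) = 0.380336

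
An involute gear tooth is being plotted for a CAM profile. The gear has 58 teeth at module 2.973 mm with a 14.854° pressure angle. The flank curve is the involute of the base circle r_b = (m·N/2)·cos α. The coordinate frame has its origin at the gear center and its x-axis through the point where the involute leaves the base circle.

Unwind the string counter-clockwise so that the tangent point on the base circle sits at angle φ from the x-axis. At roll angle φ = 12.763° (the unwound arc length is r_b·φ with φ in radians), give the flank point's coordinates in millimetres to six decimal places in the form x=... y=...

pitch radius r_p = m·N/2 = 2.973·58/2 = 86.217000
base radius r_b = r_p·cos α = 86.217000·cos 14.854° = 83.335818
roll angle φ = 12.763° = 0.22275637 rad
x = r_b·(cos φ + φ·sin φ) = 83.335818·(0.97529222 + 0.22275637·0.22091873) = 85.377819
y = r_b·(sin φ − φ·cos φ) = 83.335818·(0.22091873 − 0.22275637·0.97529222) = 0.305523

x=85.377819 y=0.305523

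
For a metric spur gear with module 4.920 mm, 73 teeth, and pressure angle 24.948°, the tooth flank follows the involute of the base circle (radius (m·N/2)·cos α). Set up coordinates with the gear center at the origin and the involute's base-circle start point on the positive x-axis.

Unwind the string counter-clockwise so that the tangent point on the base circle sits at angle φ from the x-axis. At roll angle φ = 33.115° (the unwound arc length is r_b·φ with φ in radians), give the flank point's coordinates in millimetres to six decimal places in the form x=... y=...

pitch radius r_p = m·N/2 = 4.920·73/2 = 179.580000
base radius r_b = r_p·cos α = 179.580000·cos 24.948° = 162.823564
roll angle φ = 33.115° = 0.57796578 rad
x = r_b·(cos φ + φ·sin φ) = 162.823564·(0.83757572 + 0.57796578·0.54632126) = 187.789417
y = r_b·(sin φ − φ·cos φ) = 162.823564·(0.54632126 − 0.57796578·0.83757572) = 10.132698

x=187.789417 y=10.132698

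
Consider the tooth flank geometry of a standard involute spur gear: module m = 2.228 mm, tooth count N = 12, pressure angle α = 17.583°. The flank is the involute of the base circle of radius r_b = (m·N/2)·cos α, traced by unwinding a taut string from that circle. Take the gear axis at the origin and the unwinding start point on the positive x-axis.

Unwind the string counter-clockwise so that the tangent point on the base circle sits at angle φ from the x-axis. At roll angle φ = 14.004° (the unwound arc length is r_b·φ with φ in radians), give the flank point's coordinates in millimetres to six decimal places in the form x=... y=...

pitch radius r_p = m·N/2 = 2.228·12/2 = 13.368000
base radius r_b = r_p·cos α = 13.368000·cos 17.583° = 12.743452
roll angle φ = 14.004° = 0.24441591 rad
x = r_b·(cos φ + φ·sin φ) = 12.743452·(0.97027883 + 0.24441591·0.24198963) = 13.118427
y = r_b·(sin φ − φ·cos φ) = 12.743452·(0.24198963 − 0.24441591·0.97027883) = 0.061653

x=13.118427 y=0.061653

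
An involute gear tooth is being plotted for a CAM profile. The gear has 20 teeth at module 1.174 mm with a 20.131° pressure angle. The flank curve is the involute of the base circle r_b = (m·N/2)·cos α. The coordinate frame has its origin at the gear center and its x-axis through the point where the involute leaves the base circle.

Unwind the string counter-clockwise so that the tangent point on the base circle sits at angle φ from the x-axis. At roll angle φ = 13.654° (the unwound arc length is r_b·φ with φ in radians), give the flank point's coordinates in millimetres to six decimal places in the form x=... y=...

x=11.331346 y=0.049444

pitch radius r_p = m·N/2 = 1.174·20/2 = 11.740000
base radius r_b = r_p·cos α = 11.740000·cos 20.131° = 11.022782
roll angle φ = 13.654° = 0.23830726 rad
x = r_b·(cos φ + φ·sin φ) = 11.022782·(0.97173895 + 0.23830726·0.23605806) = 11.331346
y = r_b·(sin φ − φ·cos φ) = 11.022782·(0.23605806 − 0.23830726·0.97173895) = 0.049444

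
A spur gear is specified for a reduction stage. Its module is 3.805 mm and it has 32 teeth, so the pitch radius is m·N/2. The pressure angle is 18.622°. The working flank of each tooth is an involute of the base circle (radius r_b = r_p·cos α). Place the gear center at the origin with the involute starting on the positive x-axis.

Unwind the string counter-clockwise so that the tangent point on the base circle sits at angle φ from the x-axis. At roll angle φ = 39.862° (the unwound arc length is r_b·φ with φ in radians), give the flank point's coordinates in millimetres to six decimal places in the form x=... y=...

pitch radius r_p = m·N/2 = 3.805·32/2 = 60.880000
base radius r_b = r_p·cos α = 60.880000·cos 18.622° = 57.692680
roll angle φ = 39.862° = 0.69572315 rad
x = r_b·(cos φ + φ·sin φ) = 57.692680·(0.76759041 + 0.69572315·0.64094069) = 70.010511
y = r_b·(sin φ − φ·cos φ) = 57.692680·(0.64094069 − 0.69572315·0.76759041) = 6.167940

x=70.010511 y=6.167940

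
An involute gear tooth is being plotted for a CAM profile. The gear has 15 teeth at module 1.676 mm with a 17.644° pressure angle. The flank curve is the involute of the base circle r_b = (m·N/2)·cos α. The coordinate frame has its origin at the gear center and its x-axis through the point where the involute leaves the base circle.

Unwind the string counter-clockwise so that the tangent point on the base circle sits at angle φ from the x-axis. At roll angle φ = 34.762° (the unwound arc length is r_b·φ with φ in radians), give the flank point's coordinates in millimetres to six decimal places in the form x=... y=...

x=13.984580 y=0.859336

pitch radius r_p = m·N/2 = 1.676·15/2 = 12.570000
base radius r_b = r_p·cos α = 12.570000·cos 17.644° = 11.978684
roll angle φ = 34.762° = 0.60671135 rad
x = r_b·(cos φ + φ·sin φ) = 11.978684·(0.82152754 + 0.60671135·0.57016884) = 13.984580
y = r_b·(sin φ − φ·cos φ) = 11.978684·(0.57016884 − 0.60671135·0.82152754) = 0.859336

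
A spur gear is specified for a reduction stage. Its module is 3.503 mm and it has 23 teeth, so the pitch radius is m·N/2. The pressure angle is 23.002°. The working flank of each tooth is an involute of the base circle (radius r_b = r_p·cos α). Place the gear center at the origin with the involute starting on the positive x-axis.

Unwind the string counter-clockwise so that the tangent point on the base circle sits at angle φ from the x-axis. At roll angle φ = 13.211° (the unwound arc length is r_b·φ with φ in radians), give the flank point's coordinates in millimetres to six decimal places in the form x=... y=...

pitch radius r_p = m·N/2 = 3.503·23/2 = 40.284500
base radius r_b = r_p·cos α = 40.284500·cos 23.002° = 37.081528
roll angle φ = 13.211° = 0.23057545 rad
x = r_b·(cos φ + φ·sin φ) = 37.081528·(0.97353504 + 0.23057545·0.22853778) = 38.054186
y = r_b·(sin φ − φ·cos φ) = 37.081528·(0.22853778 − 0.23057545·0.97353504) = 0.150718

x=38.054186 y=0.150718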